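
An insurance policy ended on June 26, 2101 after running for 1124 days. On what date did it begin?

May 28, 2098

Subtracting 1124 days from June 26, 2101.
Going back 26 days from June 26, 2101 reaches the end of the previous month; 1124 − 26 = 1098 left.
May 2101 has 31 days: 1098 − 31 = 1067 left.
April 2101 has 30 days: 1067 − 30 = 1037 left.
March 2101 has 31 days: 1037 − 31 = 1006 left.
February 2101 has 28 days (2101 is not a leap year): 1006 − 28 = 978 left.
January 2101 has 31 days: 978 − 31 = 947 left.
December 2100 has 31 days: 947 − 31 = 916 left.
November 2100 has 30 days: 916 − 30 = 886 left.
October 2100 has 31 days: 886 − 31 = 855 left.
September 2100 has 30 days: 855 − 30 = 825 left.
August 2100 has 31 days: 825 − 31 = 794 left.
July 2100 has 31 days: 794 − 31 = 763 left.
June 2100 has 30 days: 763 − 30 = 733 left.
May 2100 has 31 days: 733 − 31 = 702 left.
April 2100 has 30 days: 702 − 30 = 672 left.
March 2100 has 31 days: 672 − 31 = 641 left.
February 2100 has 28 days (2100 is not a leap year (divisible by 100 but not 400)): 641 − 28 = 613 left.
January 2100 has 31 days: 613 − 31 = 582 left.
December 2099 has 31 days: 582 − 31 = 551 left.
November 2099 has 30 days: 551 − 30 = 521 left.
October 2099 has 31 days: 521 − 31 = 490 left.
September 2099 has 30 days: 490 − 30 = 460 left.
August 2099 has 31 days: 460 − 31 = 429 left.
July 2099 has 31 days: 429 − 31 = 398 left.
June 2099 has 30 days: 398 − 30 = 368 left.
May 2099 has 31 days: 368 − 31 = 337 left.
April 2099 has 30 days: 337 − 30 = 307 left.
March 2099 has 31 days: 307 − 31 = 276 left.
February 2099 has 28 days (2099 is not a leap year): 276 − 28 = 248 left.
January 2099 has 31 days: 248 − 31 = 217 left.
December 2098 has 31 days: 217 − 31 = 186 left.
November 2098 has 30 days: 186 − 30 = 156 left.
October 2098 has 31 days: 156 − 31 = 125 left.
September 2098 has 30 days: 125 − 30 = 95 left.
August 2098 has 31 days: 95 − 31 = 64 left.
July 2098 has 31 days: 64 − 31 = 33 left.
June 2098 has 30 days: 33 − 30 = 3 left.
May 2098 has 31 days; 31 − 3 = 28 → May 28, 2098.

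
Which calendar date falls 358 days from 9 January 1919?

Counting forward 358 days from January 9, 1919.
January has 31 days, so 31 − 9 = 22 days remain after January 9, 1919; 358 − 22 = 336 left.
February 1919 has 28 days (1919 is not a leap year): 336 − 28 = 308 left.
March 1919 has 31 days: 308 − 31 = 277 left.
April 1919 has 30 days: 277 − 30 = 247 left.
May 1919 has 31 days: 247 − 31 = 216 left.
June 1919 has 30 days: 216 − 30 = 186 left.
July 1919 has 31 days: 186 − 31 = 155 left.
August 1919 has 31 days: 155 − 31 = 124 left.
September 1919 has 30 days: 124 − 30 = 94 left.
October 1919 has 31 days: 94 − 31 = 63 left.
November 1919 has 30 days: 63 − 30 = 33 left.
December 1919 has 31 days: 33 − 31 = 2 left.
2 days into January 1920 → January 2, 1920.

January 2, 1920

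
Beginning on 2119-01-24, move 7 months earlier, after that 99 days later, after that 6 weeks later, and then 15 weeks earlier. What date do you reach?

July 30, 2118

Counting back 7 months from January 24, 2119:
month 1 − 7 = -6, which is month 6 of year 2118 → June 2118.
Day 24 is valid in June, giving June 24, 2118.
Advancing 99 days from June 24, 2118:
June has 30 days, so 30 − 24 = 6 days remain after June 24, 2118; 99 − 6 = 93 left.
July 2118 has 31 days: 93 − 31 = 62 left.
August 2118 has 31 days: 62 − 31 = 31 left.
September 2118 has 30 days: 31 − 30 = 1 left.
1 day into October 2118 → October 1, 2118.
Adding 6 weeks (= 42 days) from October 1, 2118:
October has 31 days, so 31 − 1 = 30 days remain after October 1, 2118; 42 − 30 = 12 left.
12 days into November 2118 → November 12, 2118.
Going back 15 weeks (= 105 days) from November 12, 2118:
Going back 12 days from November 12, 2118 reaches the end of the previous month; 105 − 12 = 93 left.
October 2118 has 31 days: 93 − 31 = 62 left.
September 2118 has 30 days: 62 − 30 = 32 left.
August 2118 has 31 days: 32 − 31 = 1 left.
July 2118 has 31 days; 31 − 1 = 30 → July 30, 2118.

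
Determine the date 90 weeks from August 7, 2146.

Counting forward 90 weeks = 630 days from August 7, 2146.
August has 31 days, so 31 − 7 = 24 days remain after August 7, 2146; 630 − 24 = 606 left.
September 2146 has 30 days: 606 − 30 = 576 left.
October 2146 has 31 days: 576 − 31 = 545 left.
November 2146 has 30 days: 545 − 30 = 515 left.
December 2146 has 31 days: 515 − 31 = 484 left.
January 2147 has 31 days: 484 − 31 = 453 left.
February 2147 has 28 days (2147 is not a leap year): 453 − 28 = 425 left.
March 2147 has 31 days: 425 − 31 = 394 left.
April 2147 has 30 days: 394 − 30 = 364 left.
May 2147 has 31 days: 364 − 31 = 333 left.
June 2147 has 30 days: 333 − 30 = 303 left.
July 2147 has 31 days: 303 − 31 = 272 left.
August 2147 has 31 days: 272 − 31 = 241 left.
September 2147 has 30 days: 241 − 30 = 211 left.
October 2147 has 31 days: 211 − 31 = 180 left.
November 2147 has 30 days: 180 − 30 = 150 left.
December 2147 has 31 days: 150 − 31 = 119 left.
January 2148 has 31 days: 119 − 31 = 88 left.
February 2148 has 29 days (2148 is a leap year): 88 − 29 = 59 left.
March 2148 has 31 days: 59 − 31 = 28 left.
28 days into April 2148 → April 28, 2148.

April 28, 2148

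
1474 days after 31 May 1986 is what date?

Advancing 1474 days from May 31, 1986.
May has 31 days, so 31 − 31 = 0 days remain after May 31, 1986; 1474 − 0 = 1474 left.
June 1986 has 30 days: 1474 − 30 = 1444 left.
July 1986 has 31 days: 1444 − 31 = 1413 left.
August 1986 has 31 days: 1413 − 31 = 1382 left.
September 1986 has 30 days: 1382 − 30 = 1352 left.
October 1986 has 31 days: 1352 − 31 = 1321 left.
November 1986 has 30 days: 1321 − 30 = 1291 left.
December 1986 has 31 days: 1291 − 31 = 1260 left.
January 1987 has 31 days: 1260 − 31 = 1229 left.
February 1987 has 28 days (1987 is not a leap year): 1229 − 28 = 1201 left.
March 1987 has 31 days: 1201 − 31 = 1170 left.
April 1987 has 30 days: 1170 − 30 = 1140 left.
May 1987 has 31 days: 1140 − 31 = 1109 left.
June 1987 has 30 days: 1109 − 30 = 1079 left.
July 1987 has 31 days: 1079 − 31 = 1048 left.
August 1987 has 31 days: 1048 − 31 = 1017 left.
September 1987 has 30 days: 1017 − 30 = 987 left.
October 1987 has 31 days: 987 − 31 = 956 left.
November 1987 has 30 days: 956 − 30 = 926 left.
December 1987 has 31 days: 926 − 31 = 895 left.
January 1988 has 31 days: 895 − 31 = 864 left.
February 1988 has 29 days (1988 is a leap year): 864 − 29 = 835 left.
March 1988 has 31 days: 835 − 31 = 804 left.
April 1988 has 30 days: 804 − 30 = 774 left.
May 1988 has 31 days: 774 − 31 = 743 left.
June 1988 has 30 days: 743 − 30 = 713 left.
July 1988 has 31 days: 713 − 31 = 682 left.
August 1988 has 31 days: 682 − 31 = 651 left.
September 1988 has 30 days: 651 − 30 = 621 left.
October 1988 has 31 days: 621 − 31 = 590 left.
November 1988 has 30 days: 590 − 30 = 560 left.
December 1988 has 31 days: 560 − 31 = 529 left.
January 1989 has 31 days: 529 − 31 = 498 left.
February 1989 has 28 days (1989 is not a leap year): 498 − 28 = 470 left.
March 1989 has 31 days: 470 − 31 = 439 left.
April 1989 has 30 days: 439 − 30 = 409 left.
May 1989 has 31 days: 409 − 31 = 378 left.
June 1989 has 30 days: 378 − 30 = 348 left.
July 1989 has 31 days: 348 − 31 = 317 left.
August 1989 has 31 days: 317 − 31 = 286 left.
September 1989 has 30 days: 286 − 30 = 256 left.
October 1989 has 31 days: 256 − 31 = 225 left.
November 1989 has 30 days: 225 − 30 = 195 left.
December 1989 has 31 days: 195 − 31 = 164 left.
January 1990 has 31 days: 164 − 31 = 133 left.
February 1990 has 28 days (1990 is not a leap year): 133 − 28 = 105 left.
March 1990 has 31 days: 105 − 31 = 74 left.
April 1990 has 30 days: 74 − 30 = 44 left.
May 1990 has 31 days: 44 − 31 = 13 left.
13 days into June 1990 → June 13, 1990.

June 13, 1990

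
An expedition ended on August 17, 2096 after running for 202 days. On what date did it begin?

Subtracting 202 days from August 17, 2096.
Going back 17 days from August 17, 2096 reaches the end of the previous month; 202 − 17 = 185 left.
July 2096 has 31 days: 185 − 31 = 154 left.
June 2096 has 30 days: 154 − 30 = 124 left.
May 2096 has 31 days: 124 − 31 = 93 left.
April 2096 has 30 days: 93 − 30 = 63 left.
March 2096 has 31 days: 63 − 31 = 32 left.
February 2096 has 29 days (2096 is a leap year): 32 − 29 = 3 left.
January 2096 has 31 days; 31 − 3 = 28 → January 28, 2096.

January 28, 2096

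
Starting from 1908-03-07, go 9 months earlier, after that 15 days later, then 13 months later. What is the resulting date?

July 22, 1908

Going back 9 months from March 7, 1908:
month 3 − 9 = -6, which is month 6 of year 1907 → June 1907.
Day 7 is valid in June, giving June 7, 1907.
Counting forward 15 days from June 7, 1907:
June has 30 days; 7 + 15 = 22, still in June.
Adding 13 months from June 22, 1907:
month 6 + 13 = 19, which is month 7 of year 1908 → July 1908.
Day 22 is valid in July, giving July 22, 1908.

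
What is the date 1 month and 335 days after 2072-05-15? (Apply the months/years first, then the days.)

Adding 1 month and 335 days from May 15, 2072: first the month/year part, then the days.
month 5 + 1 = 6 → June 2072.
Day 15 is valid in June, giving June 15, 2072.
Now add 335 days from June 15, 2072.
June has 30 days, so 30 − 15 = 15 days remain after June 15, 2072; 335 − 15 = 320 left.
July 2072 has 31 days: 320 − 31 = 289 left.
August 2072 has 31 days: 289 − 31 = 258 left.
September 2072 has 30 days: 258 − 30 = 228 left.
October 2072 has 31 days: 228 − 31 = 197 left.
November 2072 has 30 days: 197 − 30 = 167 left.
December 2072 has 31 days: 167 − 31 = 136 left.
January 2073 has 31 days: 136 − 31 = 105 left.
February 2073 has 28 days (2073 is not a leap year): 105 − 28 = 77 left.
March 2073 has 31 days: 77 − 31 = 46 left.
April 2073 has 30 days: 46 − 30 = 16 left.
16 days into May 2073 → May 16, 2073.

May 16, 2073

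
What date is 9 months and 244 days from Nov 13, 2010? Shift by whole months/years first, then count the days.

April 13, 2012

Counting forward 9 months and 244 days from November 13, 2010: first the month/year part, then the days.
month 11 + 9 = 20, which is month 8 of year 2011 → August 2011.
Day 13 is valid in August, giving August 13, 2011.
Now add 244 days from August 13, 2011.
August has 31 days, so 31 − 13 = 18 days remain after August 13, 2011; 244 − 18 = 226 left.
September 2011 has 30 days: 226 − 30 = 196 left.
October 2011 has 31 days: 196 − 31 = 165 left.
November 2011 has 30 days: 165 − 30 = 135 left.
December 2011 has 31 days: 135 − 31 = 104 left.
January 2012 has 31 days: 104 − 31 = 73 left.
February 2012 has 29 days (2012 is a leap year): 73 − 29 = 44 left.
March 2012 has 31 days: 44 − 31 = 13 left.
13 days into April 2012 → April 13, 2012.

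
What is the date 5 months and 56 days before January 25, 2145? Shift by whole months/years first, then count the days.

June 30, 2144

Counting back 5 months and 56 days from January 25, 2145: first the month/year part, then the days.
month 1 − 5 = -4, which is month 8 of year 2144 → August 2144.
Day 25 is valid in August, giving August 25, 2144.
Now subtract 56 days from August 25, 2144.
Going back 25 days from August 25, 2144 reaches the end of the previous month; 56 − 25 = 31 left.
July 2144 has 31 days: 31 − 31 = 0 left.
June 2144 has 30 days; 30 − 0 = 30 → June 30, 2144.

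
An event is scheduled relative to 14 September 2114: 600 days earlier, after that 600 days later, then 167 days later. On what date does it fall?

Counting back 600 days from September 14, 2114:
Going back 14 days from September 14, 2114 reaches the end of the previous month; 600 − 14 = 586 left.
August 2114 has 31 days: 586 − 31 = 555 left.
July 2114 has 31 days: 555 − 31 = 524 left.
June 2114 has 30 days: 524 − 30 = 494 left.
May 2114 has 31 days: 494 − 31 = 463 left.
April 2114 has 30 days: 463 − 30 = 433 left.
March 2114 has 31 days: 433 − 31 = 402 left.
February 2114 has 28 days (2114 is not a leap year): 402 − 28 = 374 left.
January 2114 has 31 days: 374 − 31 = 343 left.
December 2113 has 31 days: 343 − 31 = 312 left.
November 2113 has 30 days: 312 − 30 = 282 left.
October 2113 has 31 days: 282 − 31 = 251 left.
September 2113 has 30 days: 251 − 30 = 221 left.
August 2113 has 31 days: 221 − 31 = 190 left.
July 2113 has 31 days: 190 − 31 = 159 left.
June 2113 has 30 days: 159 − 30 = 129 left.
May 2113 has 31 days: 129 − 31 = 98 left.
April 2113 has 30 days: 98 − 30 = 68 left.
March 2113 has 31 days: 68 − 31 = 37 left.
February 2113 has 28 days (2113 is not a leap year): 37 − 28 = 9 left.
January 2113 has 31 days; 31 − 9 = 22 → January 22, 2113.
Advancing 600 days from January 22, 2113:
January has 31 days, so 31 − 22 = 9 days remain after January 22, 2113; 600 − 9 = 591 left.
February 2113 has 28 days (2113 is not a leap year): 591 − 28 = 563 left.
March 2113 has 31 days: 563 − 31 = 532 left.
April 2113 has 30 days: 532 − 30 = 502 left.
May 2113 has 31 days: 502 − 31 = 471 left.
June 2113 has 30 days: 471 − 30 = 441 left.
July 2113 has 31 days: 441 − 31 = 410 left.
August 2113 has 31 days: 410 − 31 = 379 left.
September 2113 has 30 days: 379 − 30 = 349 left.
October 2113 has 31 days: 349 − 31 = 318 left.
November 2113 has 30 days: 318 − 30 = 288 left.
December 2113 has 31 days: 288 − 31 = 257 left.
January 2114 has 31 days: 257 − 31 = 226 left.
February 2114 has 28 days (2114 is not a leap year): 226 − 28 = 198 left.
March 2114 has 31 days: 198 − 31 = 167 left.
April 2114 has 30 days: 167 − 30 = 137 left.
May 2114 has 31 days: 137 − 31 = 106 left.
June 2114 has 30 days: 106 − 30 = 76 left.
July 2114 has 31 days: 76 − 31 = 45 left.
August 2114 has 31 days: 45 − 31 = 14 left.
14 days into September 2114 → September 14, 2114.
Advancing 167 days from September 14, 2114:
September has 30 days, so 30 − 14 = 16 days remain after September 14, 2114; 167 − 16 = 151 left.
October 2114 has 31 days: 151 − 31 = 120 left.
November 2114 has 30 days: 120 − 30 = 90 left.
December 2114 has 31 days: 90 − 31 = 59 left.
January 2115 has 31 days: 59 − 31 = 28 left.
28 days into February 2115 → February 28, 2115.

February 28, 2115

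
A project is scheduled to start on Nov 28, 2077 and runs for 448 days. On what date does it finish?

February 19, 2079

Counting forward 448 days from November 28, 2077.
November has 30 days, so 30 − 28 = 2 days remain after November 28, 2077; 448 − 2 = 446 left.
December 2077 has 31 days: 446 − 31 = 415 left.
January 2078 has 31 days: 415 − 31 = 384 left.
February 2078 has 28 days (2078 is not a leap year): 384 − 28 = 356 left.
March 2078 has 31 days: 356 − 31 = 325 left.
April 2078 has 30 days: 325 − 30 = 295 left.
May 2078 has 31 days: 295 − 31 = 264 left.
June 2078 has 30 days: 264 − 30 = 234 left.
July 2078 has 31 days: 234 − 31 = 203 left.
August 2078 has 31 days: 203 − 31 = 172 left.
September 2078 has 30 days: 172 − 30 = 142 left.
October 2078 has 31 days: 142 − 31 = 111 left.
November 2078 has 30 days: 111 − 30 = 81 left.
December 2078 has 31 days: 81 − 31 = 50 left.
January 2079 has 31 days: 50 − 31 = 19 left.
19 days into February 2079 → February 19, 2079.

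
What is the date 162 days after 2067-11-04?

April 14, 2068

Advancing 162 days from November 4, 2067.
November has 30 days, so 30 − 4 = 26 days remain after November 4, 2067; 162 − 26 = 136 left.
December 2067 has 31 days: 136 − 31 = 105 left.
January 2068 has 31 days: 105 − 31 = 74 left.
February 2068 has 29 days (2068 is a leap year): 74 − 29 = 45 left.
March 2068 has 31 days: 45 − 31 = 14 left.
14 days into April 2068 → April 14, 2068.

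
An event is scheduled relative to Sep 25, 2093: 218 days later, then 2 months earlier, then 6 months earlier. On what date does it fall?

September 1, 2093

Advancing 218 days from September 25, 2093:
September has 30 days, so 30 − 25 = 5 days remain after September 25, 2093; 218 − 5 = 213 left.
October 2093 has 31 days: 213 − 31 = 182 left.
November 2093 has 30 days: 182 − 30 = 152 left.
December 2093 has 31 days: 152 − 31 = 121 left.
January 2094 has 31 days: 121 − 31 = 90 left.
February 2094 has 28 days (2094 is not a leap year): 90 − 28 = 62 left.
March 2094 has 31 days: 62 − 31 = 31 left.
April 2094 has 30 days: 31 − 30 = 1 left.
1 day into May 2094 → May 1, 2094.
Subtracting 2 months from May 1, 2094:
month 5 − 2 = 3 → March 2094.
Day 1 is valid in March, giving March 1, 2094.
Subtracting 6 months from March 1, 2094:
month 3 − 6 = -3, which is month 9 of year 2093 → September 2093.
Day 1 is valid in September, giving September 1, 2093.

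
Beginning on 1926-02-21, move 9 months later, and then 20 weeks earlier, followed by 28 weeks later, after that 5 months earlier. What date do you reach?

August 16, 1926

Adding 9 months from February 21, 1926:
month 2 + 9 = 11 → November 1926.
Day 21 is valid in November, giving November 21, 1926.
Counting back 20 weeks (= 140 days) from November 21, 1926:
Going back 21 days from November 21, 1926 reaches the end of the previous month; 140 − 21 = 119 left.
October 1926 has 31 days: 119 − 31 = 88 left.
September 1926 has 30 days: 88 − 30 = 58 left.
August 1926 has 31 days: 58 − 31 = 27 left.
July 1926 has 31 days; 31 − 27 = 4 → July 4, 1926.
Counting forward 28 weeks (= 196 days) from July 4, 1926:
July has 31 days, so 31 − 4 = 27 days remain after July 4, 1926; 196 − 27 = 169 left.
August 1926 has 31 days: 169 − 31 = 138 left.
September 1926 has 30 days: 138 − 30 = 108 left.
October 1926 has 31 days: 108 − 31 = 77 left.
November 1926 has 30 days: 77 − 30 = 47 left.
December 1926 has 31 days: 47 − 31 = 16 left.
16 days into January 1927 → January 16, 1927.
Counting back 5 months from January 16, 1927:
month 1 − 5 = -4, which is month 8 of year 1926 → August 1926.
Day 16 is valid in August, giving August 16, 1926.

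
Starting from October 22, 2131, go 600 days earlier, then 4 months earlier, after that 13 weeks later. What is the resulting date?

January 31, 2130

Going back 600 days from October 22, 2131:
Going back 22 days from October 22, 2131 reaches the end of the previous month; 600 − 22 = 578 left.
September 2131 has 30 days: 578 − 30 = 548 left.
August 2131 has 31 days: 548 − 31 = 517 left.
July 2131 has 31 days: 517 − 31 = 486 left.
June 2131 has 30 days: 486 − 30 = 456 left.
May 2131 has 31 days: 456 − 31 = 425 left.
April 2131 has 30 days: 425 − 30 = 395 left.
March 2131 has 31 days: 395 − 31 = 364 left.
February 2131 has 28 days (2131 is not a leap year): 364 − 28 = 336 left.
January 2131 has 31 days: 336 − 31 = 305 left.
December 2130 has 31 days: 305 − 31 = 274 left.
November 2130 has 30 days: 274 − 30 = 244 left.
October 2130 has 31 days: 244 − 31 = 213 left.
September 2130 has 30 days: 213 − 30 = 183 left.
August 2130 has 31 days: 183 − 31 = 152 left.
July 2130 has 31 days: 152 − 31 = 121 left.
June 2130 has 30 days: 121 − 30 = 91 left.
May 2130 has 31 days: 91 − 31 = 60 left.
April 2130 has 30 days: 60 − 30 = 30 left.
March 2130 has 31 days; 31 − 30 = 1 → March 1, 2130.
Counting back 4 months from March 1, 2130:
month 3 − 4 = -1, which is month 11 of year 2129 → November 2129.
Day 1 is valid in November, giving November 1, 2129.
Advancing 13 weeks (= 91 days) from November 1, 2129:
November has 30 days, so 30 − 1 = 29 days remain after November 1, 2129; 91 − 29 = 62 left.
December 2129 has 31 days: 62 − 31 = 31 left.
31 days into January 2130 → January 31, 2130.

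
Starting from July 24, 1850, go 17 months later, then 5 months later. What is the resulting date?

May 24, 1852

Advancing 17 months from July 24, 1850:
month 7 + 17 = 24, which is month 12 of year 1851 → December 1851.
Day 24 is valid in December, giving December 24, 1851.
Adding 5 months from December 24, 1851:
month 12 + 5 = 17, which is month 5 of year 1852 → May 1852.
Day 24 is valid in May, giving May 24, 1852.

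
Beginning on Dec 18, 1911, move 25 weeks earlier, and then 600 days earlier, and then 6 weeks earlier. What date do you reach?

September 22, 1909

Counting back 25 weeks (= 175 days) from December 18, 1911:
Going back 18 days from December 18, 1911 reaches the end of the previous month; 175 − 18 = 157 left.
November 1911 has 30 days: 157 − 30 = 127 left.
October 1911 has 31 days: 127 − 31 = 96 left.
September 1911 has 30 days: 96 − 30 = 66 left.
August 1911 has 31 days: 66 − 31 = 35 left.
July 1911 has 31 days: 35 − 31 = 4 left.
June 1911 has 30 days; 30 − 4 = 26 → June 26, 1911.
Going back 600 days from June 26, 1911:
Going back 26 days from June 26, 1911 reaches the end of the previous month; 600 − 26 = 574 left.
May 1911 has 31 days: 574 − 31 = 543 left.
April 1911 has 30 days: 543 − 30 = 513 left.
March 1911 has 31 days: 513 − 31 = 482 left.
February 1911 has 28 days (1911 is not a leap year): 482 − 28 = 454 left.
January 1911 has 31 days: 454 − 31 = 423 left.
December 1910 has 31 days: 423 − 31 = 392 left.
November 1910 has 30 days: 392 − 30 = 362 left.
October 1910 has 31 days: 362 − 31 = 331 left.
September 1910 has 30 days: 331 − 30 = 301 left.
August 1910 has 31 days: 301 − 31 = 270 left.
July 1910 has 31 days: 270 − 31 = 239 left.
June 1910 has 30 days: 239 − 30 = 209 left.
May 1910 has 31 days: 209 − 31 = 178 left.
April 1910 has 30 days: 178 − 30 = 148 left.
March 1910 has 31 days: 148 − 31 = 117 left.
February 1910 has 28 days (1910 is not a leap year): 117 − 28 = 89 left.
January 1910 has 31 days: 89 − 31 = 58 left.
December 1909 has 31 days: 58 − 31 = 27 left.
November 1909 has 30 days; 30 − 27 = 3 → November 3, 1909.
Subtracting 6 weeks (= 42 days) from November 3, 1909:
Going back 3 days from November 3, 1909 reaches the end of the previous month; 42 − 3 = 39 left.
October 1909 has 31 days: 39 − 31 = 8 left.
September 1909 has 30 days; 30 − 8 = 22 → September 22, 1909.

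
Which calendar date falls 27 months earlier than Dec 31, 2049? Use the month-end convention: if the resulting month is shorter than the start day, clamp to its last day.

Going back 27 months from December 31, 2049.
month 12 − 27 = -15, which is month 9 of year 2047 → September 2047.
September 2047 has only 30 days and the start was day 31, so the date clamps to September 30, 2047.

September 30, 2047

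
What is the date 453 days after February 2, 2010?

May 1, 2011

Advancing 453 days from February 2, 2010.
February has 28 days, so 28 − 2 = 26 days remain after February 2, 2010; 453 − 26 = 427 left.
March 2010 has 31 days: 427 − 31 = 396 left.
April 2010 has 30 days: 396 − 30 = 366 left.
May 2010 has 31 days: 366 − 31 = 335 left.
June 2010 has 30 days: 335 − 30 = 305 left.
July 2010 has 31 days: 305 − 31 = 274 left.
August 2010 has 31 days: 274 − 31 = 243 left.
September 2010 has 30 days: 243 − 30 = 213 left.
October 2010 has 31 days: 213 − 31 = 182 left.
November 2010 has 30 days: 182 − 30 = 152 left.
December 2010 has 31 days: 152 − 31 = 121 left.
January 2011 has 31 days: 121 − 31 = 90 left.
February 2011 has 28 days (2011 is not a leap year): 90 − 28 = 62 left.
March 2011 has 31 days: 62 − 31 = 31 left.
April 2011 has 30 days: 31 − 30 = 1 left.
1 day into May 2011 → May 1, 2011.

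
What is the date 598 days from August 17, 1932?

April 7, 1934

Counting forward 598 days from August 17, 1932.
August has 31 days, so 31 − 17 = 14 days remain after August 17, 1932; 598 − 14 = 584 left.
September 1932 has 30 days: 584 − 30 = 554 left.
October 1932 has 31 days: 554 − 31 = 523 left.
November 1932 has 30 days: 523 − 30 = 493 left.
December 1932 has 31 days: 493 − 31 = 462 left.
January 1933 has 31 days: 462 − 31 = 431 left.
February 1933 has 28 days (1933 is not a leap year): 431 − 28 = 403 left.
March 1933 has 31 days: 403 − 31 = 372 left.
April 1933 has 30 days: 372 − 30 = 342 left.
May 1933 has 31 days: 342 − 31 = 311 left.
June 1933 has 30 days: 311 − 30 = 281 left.
July 1933 has 31 days: 281 − 31 = 250 left.
August 1933 has 31 days: 250 − 31 = 219 left.
September 1933 has 30 days: 219 − 30 = 189 left.
October 1933 has 31 days: 189 − 31 = 158 left.
November 1933 has 30 days: 158 − 30 = 128 left.
December 1933 has 31 days: 128 − 31 = 97 left.
January 1934 has 31 days: 97 − 31 = 66 left.
February 1934 has 28 days (1934 is not a leap year): 66 − 28 = 38 left.
March 1934 has 31 days: 38 − 31 = 7 left.
7 days into April 1934 → April 7, 1934.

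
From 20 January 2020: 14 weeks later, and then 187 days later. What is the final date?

Adding 14 weeks (= 98 days) from January 20, 2020:
January has 31 days, so 31 − 20 = 11 days remain after January 20, 2020; 98 − 11 = 87 left.
February 2020 has 29 days (2020 is a leap year): 87 − 29 = 58 left.
March 2020 has 31 days: 58 − 31 = 27 left.
27 days into April 2020 → April 27, 2020.
Counting forward 187 days from April 27, 2020:
April has 30 days, so 30 − 27 = 3 days remain after April 27, 2020; 187 − 3 = 184 left.
May 2020 has 31 days: 184 − 31 = 153 left.
June 2020 has 30 days: 153 − 30 = 123 left.
July 2020 has 31 days: 123 − 31 = 92 left.
August 2020 has 31 days: 92 − 31 = 61 left.
September 2020 has 30 days: 61 − 30 = 31 left.
31 days into October 2020 → October 31, 2020.

October 31, 2020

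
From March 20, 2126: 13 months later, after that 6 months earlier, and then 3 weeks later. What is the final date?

Counting forward 13 months from March 20, 2126:
month 3 + 13 = 16, which is month 4 of year 2127 → April 2127.
Day 20 is valid in April, giving April 20, 2127.
Going back 6 months from April 20, 2127:
month 4 − 6 = -2, which is month 10 of year 2126 → October 2126.
Day 20 is valid in October, giving October 20, 2126.
Adding 3 weeks (= 21 days) from October 20, 2126:
October has 31 days, so 31 − 20 = 11 days remain after October 20, 2126; 21 − 11 = 10 left.
10 days into November 2126 → November 10, 2126.

November 10, 2126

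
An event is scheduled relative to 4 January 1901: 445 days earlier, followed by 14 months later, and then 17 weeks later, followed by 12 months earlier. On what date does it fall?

April 14, 1900

Subtracting 445 days from January 4, 1901:
Going back 4 days from January 4, 1901 reaches the end of the previous month; 445 − 4 = 441 left.
December 1900 has 31 days: 441 − 31 = 410 left.
November 1900 has 30 days: 410 − 30 = 380 left.
October 1900 has 31 days: 380 − 31 = 349 left.
September 1900 has 30 days: 349 − 30 = 319 left.
August 1900 has 31 days: 319 − 31 = 288 left.
July 1900 has 31 days: 288 − 31 = 257 left.
June 1900 has 30 days: 257 − 30 = 227 left.
May 1900 has 31 days: 227 − 31 = 196 left.
April 1900 has 30 days: 196 − 30 = 166 left.
March 1900 has 31 days: 166 − 31 = 135 left.
February 1900 has 28 days (1900 is not a leap year (divisible by 100 but not 400)): 135 − 28 = 107 left.
January 1900 has 31 days: 107 − 31 = 76 left.
December 1899 has 31 days: 76 − 31 = 45 left.
November 1899 has 30 days: 45 − 30 = 15 left.
October 1899 has 31 days; 31 − 15 = 16 → October 16, 1899.
Counting forward 14 months from October 16, 1899:
month 10 + 14 = 24, which is month 12 of year 1900 → December 1900.
Day 16 is valid in December, giving December 16, 1900.
Counting forward 17 weeks (= 119 days) from December 16, 1900:
December has 31 days, so 31 − 16 = 15 days remain after December 16, 1900; 119 − 15 = 104 left.
January 1901 has 31 days: 104 − 31 = 73 left.
February 1901 has 28 days (1901 is not a leap year): 73 − 28 = 45 left.
March 1901 has 31 days: 45 − 31 = 14 left.
14 days into April 1901 → April 14, 1901.
Counting back 12 months from April 14, 1901:
month 4 − 12 = -8, which is month 4 of year 1900 → April 1900.
Day 14 is valid in April, giving April 14, 1900.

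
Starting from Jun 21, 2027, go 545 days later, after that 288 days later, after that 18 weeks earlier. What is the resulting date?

May 28, 2029

Adding 545 days from June 21, 2027:
June has 30 days, so 30 − 21 = 9 days remain after June 21, 2027; 545 − 9 = 536 left.
July 2027 has 31 days: 536 − 31 = 505 left.
August 2027 has 31 days: 505 − 31 = 474 left.
September 2027 has 30 days: 474 − 30 = 444 left.
October 2027 has 31 days: 444 − 31 = 413 left.
November 2027 has 30 days: 413 − 30 = 383 left.
December 2027 has 31 days: 383 − 31 = 352 left.
January 2028 has 31 days: 352 − 31 = 321 left.
February 2028 has 29 days (2028 is a leap year): 321 − 29 = 292 left.
March 2028 has 31 days: 292 − 31 = 261 left.
April 2028 has 30 days: 261 − 30 = 231 left.
May 2028 has 31 days: 231 − 31 = 200 left.
June 2028 has 30 days: 200 − 30 = 170 left.
July 2028 has 31 days: 170 − 31 = 139 left.
August 2028 has 31 days: 139 − 31 = 108 left.
September 2028 has 30 days: 108 − 30 = 78 left.
October 2028 has 31 days: 78 − 31 = 47 left.
November 2028 has 30 days: 47 − 30 = 17 left.
17 days into December 2028 → December 17, 2028.
Counting forward 288 days from December 17, 2028:
December has 31 days, so 31 − 17 = 14 days remain after December 17, 2028; 288 − 14 = 274 left.
January 2029 has 31 days: 274 − 31 = 243 left.
February 2029 has 28 days (2029 is not a leap year): 243 − 28 = 215 left.
March 2029 has 31 days: 215 − 31 = 184 left.
April 2029 has 30 days: 184 − 30 = 154 left.
May 2029 has 31 days: 154 − 31 = 123 left.
June 2029 has 30 days: 123 − 30 = 93 left.
July 2029 has 31 days: 93 − 31 = 62 left.
August 2029 has 31 days: 62 − 31 = 31 left.
September 2029 has 30 days: 31 − 30 = 1 left.
1 day into October 2029 → October 1, 2029.
Subtracting 18 weeks (= 126 days) from October 1, 2029:
Going back 1 day from October 1, 2029 reaches the end of the previous month; 126 − 1 = 125 left.
September 2029 has 30 days: 125 − 30 = 95 left.
August 2029 has 31 days: 95 − 31 = 64 left.
July 2029 has 31 days: 64 − 31 = 33 left.
June 2029 has 30 days: 33 − 30 = 3 left.
May 2029 has 31 days; 31 − 3 = 28 → May 28, 2029.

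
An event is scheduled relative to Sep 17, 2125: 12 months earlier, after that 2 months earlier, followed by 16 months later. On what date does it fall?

November 17, 2125

Counting back 12 months from September 17, 2125:
month 9 − 12 = -3, which is month 9 of year 2124 → September 2124.
Day 17 is valid in September, giving September 17, 2124.
Going back 2 months from September 17, 2124:
month 9 − 2 = 7 → July 2124.
Day 17 is valid in July, giving July 17, 2124.
Adding 16 months from July 17, 2124:
month 7 + 16 = 23, which is month 11 of year 2125 → November 2125.
Day 17 is valid in November, giving November 17, 2125.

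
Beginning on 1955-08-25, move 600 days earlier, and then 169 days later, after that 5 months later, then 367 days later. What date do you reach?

November 22, 1955

Going back 600 days from August 25, 1955:
Going back 25 days from August 25, 1955 reaches the end of the previous month; 600 − 25 = 575 left.
July 1955 has 31 days: 575 − 31 = 544 left.
June 1955 has 30 days: 544 − 30 = 514 left.
May 1955 has 31 days: 514 − 31 = 483 left.
April 1955 has 30 days: 483 − 30 = 453 left.
March 1955 has 31 days: 453 − 31 = 422 left.
February 1955 has 28 days (1955 is not a leap year): 422 − 28 = 394 left.
January 1955 has 31 days: 394 − 31 = 363 left.
December 1954 has 31 days: 363 − 31 = 332 left.
November 1954 has 30 days: 332 − 30 = 302 left.
October 1954 has 31 days: 302 − 31 = 271 left.
September 1954 has 30 days: 271 − 30 = 241 left.
August 1954 has 31 days: 241 − 31 = 210 left.
July 1954 has 31 days: 210 − 31 = 179 left.
June 1954 has 30 days: 179 − 30 = 149 left.
May 1954 has 31 days: 149 − 31 = 118 left.
April 1954 has 30 days: 118 − 30 = 88 left.
March 1954 has 31 days: 88 − 31 = 57 left.
February 1954 has 28 days (1954 is not a leap year): 57 − 28 = 29 left.
January 1954 has 31 days; 31 − 29 = 2 → January 2, 1954.
Counting forward 169 days from January 2, 1954:
January has 31 days, so 31 − 2 = 29 days remain after January 2, 1954; 169 − 29 = 140 left.
February 1954 has 28 days (1954 is not a leap year): 140 − 28 = 112 left.
March 1954 has 31 days: 112 − 31 = 81 left.
April 1954 has 30 days: 81 − 30 = 51 left.
May 1954 has 31 days: 51 − 31 = 20 left.
20 days into June 1954 → June 20, 1954.
Counting forward 5 months from June 20, 1954:
month 6 + 5 = 11 → November 1954.
Day 20 is valid in November, giving November 20, 1954.
Advancing 367 days from November 20, 1954:
November has 30 days, so 30 − 20 = 10 days remain after November 20, 1954; 367 − 10 = 357 left.
December 1954 has 31 days: 357 − 31 = 326 left.
January 1955 has 31 days: 326 − 31 = 295 left.
February 1955 has 28 days (1955 is not a leap year): 295 − 28 = 267 left.
March 1955 has 31 days: 267 − 31 = 236 left.
April 1955 has 30 days: 236 − 30 = 206 left.
May 1955 has 31 days: 206 − 31 = 175 left.
June 1955 has 30 days: 175 − 30 = 145 left.
July 1955 has 31 days: 145 − 31 = 114 left.
August 1955 has 31 days: 114 − 31 = 83 left.
September 1955 has 30 days: 83 − 30 = 53 left.
October 1955 has 31 days: 53 − 31 = 22 left.
22 days into November 1955 → November 22, 1955.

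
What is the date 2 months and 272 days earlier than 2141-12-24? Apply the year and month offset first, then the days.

Going back 2 months and 272 days from December 24, 2141: first the month/year part, then the days.
month 12 − 2 = 10 → October 2141.
Day 24 is valid in October, giving October 24, 2141.
Now subtract 272 days from October 24, 2141.
Going back 24 days from October 24, 2141 reaches the end of the previous month; 272 − 24 = 248 left.
September 2141 has 30 days: 248 − 30 = 218 left.
August 2141 has 31 days: 218 − 31 = 187 left.
July 2141 has 31 days: 187 − 31 = 156 left.
June 2141 has 30 days: 156 − 30 = 126 left.
May 2141 has 31 days: 126 − 31 = 95 left.
April 2141 has 30 days: 95 − 30 = 65 left.
March 2141 has 31 days: 65 − 31 = 34 left.
February 2141 has 28 days (2141 is not a leap year): 34 − 28 = 6 left.
January 2141 has 31 days; 31 − 6 = 25 → January 25, 2141.

January 25, 2141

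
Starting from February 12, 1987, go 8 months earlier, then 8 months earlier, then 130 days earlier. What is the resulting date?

Subtracting 8 months from February 12, 1987:
month 2 − 8 = -6, which is month 6 of year 1986 → June 1986.
Day 12 is valid in June, giving June 12, 1986.
Counting back 8 months from June 12, 1986:
month 6 − 8 = -2, which is month 10 of year 1985 → October 1985.
Day 12 is valid in October, giving October 12, 1985.
Subtracting 130 days from October 12, 1985:
Going back 12 days from October 12, 1985 reaches the end of the previous month; 130 − 12 = 118 left.
September 1985 has 30 days: 118 − 30 = 88 left.
August 1985 has 31 days: 88 − 31 = 57 left.
July 1985 has 31 days: 57 − 31 = 26 left.
June 1985 has 30 days; 30 − 26 = 4 → June 4, 1985.

June 4, 1985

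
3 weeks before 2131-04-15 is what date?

Subtracting 3 weeks = 21 days from April 15, 2131.
Going back 15 days from April 15, 2131 reaches the end of the previous month; 21 − 15 = 6 left.
March 2131 has 31 days; 31 − 6 = 25 → March 25, 2131.

March 25, 2131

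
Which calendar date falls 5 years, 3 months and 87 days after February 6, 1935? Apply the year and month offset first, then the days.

August 1, 1940

Adding 5 years, 3 months and 87 days from February 6, 1935: first the month/year part, then the days.
+5 years → 1940; month 2 + 3 = 5 → May 1940.
Day 6 is valid in May, giving May 6, 1940.
Now add 87 days from May 6, 1940.
May has 31 days, so 31 − 6 = 25 days remain after May 6, 1940; 87 − 25 = 62 left.
June 1940 has 30 days: 62 − 30 = 32 left.
July 1940 has 31 days: 32 − 31 = 1 left.
1 day into August 1940 → August 1, 1940.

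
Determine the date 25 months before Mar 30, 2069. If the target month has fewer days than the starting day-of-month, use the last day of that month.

Subtracting 25 months from March 30, 2069.
month 3 − 25 = -22, which is month 2 of year 2067 → February 2067.
February 2067 has only 28 days (2067 is not a leap year — relevant if February), and the start was day 30, so the date clamps to February 28, 2067.

February 28, 2067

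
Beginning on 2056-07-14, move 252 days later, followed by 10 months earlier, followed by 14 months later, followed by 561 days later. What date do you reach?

Adding 252 days from July 14, 2056:
July has 31 days, so 31 − 14 = 17 days remain after July 14, 2056; 252 − 17 = 235 left.
August 2056 has 31 days: 235 − 31 = 204 left.
September 2056 has 30 days: 204 − 30 = 174 left.
October 2056 has 31 days: 174 − 31 = 143 left.
November 2056 has 30 days: 143 − 30 = 113 left.
December 2056 has 31 days: 113 − 31 = 82 left.
January 2057 has 31 days: 82 − 31 = 51 left.
February 2057 has 28 days (2057 is not a leap year): 51 − 28 = 23 left.
23 days into March 2057 → March 23, 2057.
Counting back 10 months from March 23, 2057:
month 3 − 10 = -7, which is month 5 of year 2056 → May 2056.
Day 23 is valid in May, giving May 23, 2056.
Adding 14 months from May 23, 2056:
month 5 + 14 = 19, which is month 7 of year 2057 → July 2057.
Day 23 is valid in July, giving July 23, 2057.
Advancing 561 days from July 23, 2057:
July has 31 days, so 31 − 23 = 8 days remain after July 23, 2057; 561 − 8 = 553 left.
August 2057 has 31 days: 553 − 31 = 522 left.
September 2057 has 30 days: 522 − 30 = 492 left.
October 2057 has 31 days: 492 − 31 = 461 left.
November 2057 has 30 days: 461 − 30 = 431 left.
December 2057 has 31 days: 431 − 31 = 400 left.
January 2058 has 31 days: 400 − 31 = 369 left.
February 2058 has 28 days (2058 is not a leap year): 369 − 28 = 341 left.
March 2058 has 31 days: 341 − 31 = 310 left.
April 2058 has 30 days: 310 − 30 = 280 left.
May 2058 has 31 days: 280 − 31 = 249 left.
June 2058 has 30 days: 249 − 30 = 219 left.
July 2058 has 31 days: 219 − 31 = 188 left.
August 2058 has 31 days: 188 − 31 = 157 left.
September 2058 has 30 days: 157 − 30 = 127 left.
October 2058 has 31 days: 127 − 31 = 96 left.
November 2058 has 30 days: 96 − 30 = 66 left.
December 2058 has 31 days: 66 − 31 = 35 left.
January 2059 has 31 days: 35 − 31 = 4 left.
4 days into February 2059 → February 4, 2059.

February 4, 2059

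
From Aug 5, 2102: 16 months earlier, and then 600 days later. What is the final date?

Counting back 16 months from August 5, 2102:
month 8 − 16 = -8, which is month 4 of year 2101 → April 2101.
Day 5 is valid in April, giving April 5, 2101.
Counting forward 600 days from April 5, 2101:
April has 30 days, so 30 − 5 = 25 days remain after April 5, 2101; 600 − 25 = 575 left.
May 2101 has 31 days: 575 − 31 = 544 left.
June 2101 has 30 days: 544 − 30 = 514 left.
July 2101 has 31 days: 514 − 31 = 483 left.
August 2101 has 31 days: 483 − 31 = 452 left.
September 2101 has 30 days: 452 − 30 = 422 left.
October 2101 has 31 days: 422 − 31 = 391 left.
November 2101 has 30 days: 391 − 30 = 361 left.
December 2101 has 31 days: 361 − 31 = 330 left.
January 2102 has 31 days: 330 − 31 = 299 left.
February 2102 has 28 days (2102 is not a leap year): 299 − 28 = 271 left.
March 2102 has 31 days: 271 − 31 = 240 left.
April 2102 has 30 days: 240 − 30 = 210 left.
May 2102 has 31 days: 210 − 31 = 179 left.
June 2102 has 30 days: 179 − 30 = 149 left.
July 2102 has 31 days: 149 − 31 = 118 left.
August 2102 has 31 days: 118 − 31 = 87 left.
September 2102 has 30 days: 87 − 30 = 57 left.
October 2102 has 31 days: 57 − 31 = 26 left.
26 days into November 2102 → November 26, 2102.

November 26, 2102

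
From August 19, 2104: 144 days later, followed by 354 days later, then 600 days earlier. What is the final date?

May 9, 2104

Advancing 144 days from August 19, 2104:
August has 31 days, so 31 − 19 = 12 days remain after August 19, 2104; 144 − 12 = 132 left.
September 2104 has 30 days: 132 − 30 = 102 left.
October 2104 has 31 days: 102 − 31 = 71 left.
November 2104 has 30 days: 71 − 30 = 41 left.
December 2104 has 31 days: 41 − 31 = 10 left.
10 days into January 2105 → January 10, 2105.
Counting forward 354 days from January 10, 2105:
January has 31 days, so 31 − 10 = 21 days remain after January 10, 2105; 354 − 21 = 333 left.
February 2105 has 28 days (2105 is not a leap year): 333 − 28 = 305 left.
March 2105 has 31 days: 305 − 31 = 274 left.
April 2105 has 30 days: 274 − 30 = 244 left.
May 2105 has 31 days: 244 − 31 = 213 left.
June 2105 has 30 days: 213 − 30 = 183 left.
July 2105 has 31 days: 183 − 31 = 152 left.
August 2105 has 31 days: 152 − 31 = 121 left.
September 2105 has 30 days: 121 − 30 = 91 left.
October 2105 has 31 days: 91 − 31 = 60 left.
November 2105 has 30 days: 60 − 30 = 30 left.
30 days into December 2105 → December 30, 2105.
Going back 600 days from December 30, 2105:
Going back 30 days from December 30, 2105 reaches the end of the previous month; 600 − 30 = 570 left.
November 2105 has 30 days: 570 − 30 = 540 left.
October 2105 has 31 days: 540 − 31 = 509 left.
September 2105 has 30 days: 509 − 30 = 479 left.
August 2105 has 31 days: 479 − 31 = 448 left.
July 2105 has 31 days: 448 − 31 = 417 left.
June 2105 has 30 days: 417 − 30 = 387 left.
May 2105 has 31 days: 387 − 31 = 356 left.
April 2105 has 30 days: 356 − 30 = 326 left.
March 2105 has 31 days: 326 − 31 = 295 left.
February 2105 has 28 days (2105 is not a leap year): 295 − 28 = 267 left.
January 2105 has 31 days: 267 − 31 = 236 left.
December 2104 has 31 days: 236 − 31 = 205 left.
November 2104 has 30 days: 205 − 30 = 175 left.
October 2104 has 31 days: 175 − 31 = 144 left.
September 2104 has 30 days: 144 − 30 = 114 left.
August 2104 has 31 days: 114 − 31 = 83 left.
July 2104 has 31 days: 83 − 31 = 52 left.
June 2104 has 30 days: 52 − 30 = 22 left.
May 2104 has 31 days; 31 − 22 = 9 → May 9, 2104.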